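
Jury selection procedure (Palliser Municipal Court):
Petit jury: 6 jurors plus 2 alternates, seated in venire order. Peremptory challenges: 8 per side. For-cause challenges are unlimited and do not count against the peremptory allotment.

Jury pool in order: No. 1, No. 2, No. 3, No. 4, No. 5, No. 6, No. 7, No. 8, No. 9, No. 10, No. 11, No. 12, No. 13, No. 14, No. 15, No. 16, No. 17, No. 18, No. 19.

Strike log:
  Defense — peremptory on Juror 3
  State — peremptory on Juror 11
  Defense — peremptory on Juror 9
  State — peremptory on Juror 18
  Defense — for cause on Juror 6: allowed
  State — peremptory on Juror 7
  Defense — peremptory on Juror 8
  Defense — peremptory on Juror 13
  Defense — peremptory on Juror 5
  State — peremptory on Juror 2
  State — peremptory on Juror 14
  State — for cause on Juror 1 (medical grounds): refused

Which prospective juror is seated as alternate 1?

17

Removed: #2, #3, #5, #6, #7, #8, #9, #11, #13, #14, #18. (#1 stays — for-cause denied.)
Seating in order: seats 1–6 → #1, #4, #10, #12, #15, #16; alternates → #17, #19.
So alternate 1 is #17.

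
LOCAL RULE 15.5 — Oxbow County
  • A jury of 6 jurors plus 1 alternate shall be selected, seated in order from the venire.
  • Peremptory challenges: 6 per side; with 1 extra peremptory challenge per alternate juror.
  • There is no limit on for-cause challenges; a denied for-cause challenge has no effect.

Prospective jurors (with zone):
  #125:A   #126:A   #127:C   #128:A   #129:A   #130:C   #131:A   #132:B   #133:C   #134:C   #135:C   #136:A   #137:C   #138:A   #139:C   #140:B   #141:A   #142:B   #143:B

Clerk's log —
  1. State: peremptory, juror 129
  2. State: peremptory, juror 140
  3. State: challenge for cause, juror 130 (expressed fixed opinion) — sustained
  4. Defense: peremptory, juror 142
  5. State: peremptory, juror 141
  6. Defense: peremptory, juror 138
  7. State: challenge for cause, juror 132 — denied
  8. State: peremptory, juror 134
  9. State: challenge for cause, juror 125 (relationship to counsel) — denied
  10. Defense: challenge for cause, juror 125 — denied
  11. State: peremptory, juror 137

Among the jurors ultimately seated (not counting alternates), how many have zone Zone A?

Removed: #129, #130, #134, #137, #138, #140, #141, #142.
Seated jurors 1–6: #125, #126, #127, #128, #131, #132 (alternates #133 not counted).
Of those, in Zone A: #125, #126, #128, #131 → 4.

4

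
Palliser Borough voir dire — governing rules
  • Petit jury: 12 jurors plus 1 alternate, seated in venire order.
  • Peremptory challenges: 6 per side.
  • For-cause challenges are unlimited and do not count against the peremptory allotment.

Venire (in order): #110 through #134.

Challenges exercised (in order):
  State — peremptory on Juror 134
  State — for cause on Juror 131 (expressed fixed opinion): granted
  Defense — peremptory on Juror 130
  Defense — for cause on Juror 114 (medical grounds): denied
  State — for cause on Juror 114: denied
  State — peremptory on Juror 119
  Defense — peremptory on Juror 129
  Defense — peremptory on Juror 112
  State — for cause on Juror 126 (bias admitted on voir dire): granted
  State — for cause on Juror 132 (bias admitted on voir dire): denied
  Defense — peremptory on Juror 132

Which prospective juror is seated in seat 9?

120

Removed: #112, #119, #126, #129, #130, #131, #132, #134. (#114 stays — for-cause denied.)
Filling seats in venire order through position 9: #110, #111, #113, #114, #115, #116, #117, #118, #120.
So seat 9 is #120.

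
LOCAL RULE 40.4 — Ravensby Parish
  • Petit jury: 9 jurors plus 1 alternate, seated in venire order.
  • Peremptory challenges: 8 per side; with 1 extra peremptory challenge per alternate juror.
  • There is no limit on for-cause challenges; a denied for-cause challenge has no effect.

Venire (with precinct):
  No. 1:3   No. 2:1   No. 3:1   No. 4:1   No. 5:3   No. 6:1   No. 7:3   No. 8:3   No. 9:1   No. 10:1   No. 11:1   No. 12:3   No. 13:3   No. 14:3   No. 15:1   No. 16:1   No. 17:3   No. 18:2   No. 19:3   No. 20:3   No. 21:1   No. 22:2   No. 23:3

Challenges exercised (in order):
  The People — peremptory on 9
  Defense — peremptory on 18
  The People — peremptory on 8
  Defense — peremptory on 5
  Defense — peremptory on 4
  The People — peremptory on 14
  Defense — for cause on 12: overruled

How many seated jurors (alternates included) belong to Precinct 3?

4

Removed: #4, #5, #8, #9, #14, #18.
Seated (10 incl. alternates): #1, #2, #3, #6, #7, #10, #11, #12, #13, #15.
Of those, in Precinct 3: #1, #7, #12, #13 → 4.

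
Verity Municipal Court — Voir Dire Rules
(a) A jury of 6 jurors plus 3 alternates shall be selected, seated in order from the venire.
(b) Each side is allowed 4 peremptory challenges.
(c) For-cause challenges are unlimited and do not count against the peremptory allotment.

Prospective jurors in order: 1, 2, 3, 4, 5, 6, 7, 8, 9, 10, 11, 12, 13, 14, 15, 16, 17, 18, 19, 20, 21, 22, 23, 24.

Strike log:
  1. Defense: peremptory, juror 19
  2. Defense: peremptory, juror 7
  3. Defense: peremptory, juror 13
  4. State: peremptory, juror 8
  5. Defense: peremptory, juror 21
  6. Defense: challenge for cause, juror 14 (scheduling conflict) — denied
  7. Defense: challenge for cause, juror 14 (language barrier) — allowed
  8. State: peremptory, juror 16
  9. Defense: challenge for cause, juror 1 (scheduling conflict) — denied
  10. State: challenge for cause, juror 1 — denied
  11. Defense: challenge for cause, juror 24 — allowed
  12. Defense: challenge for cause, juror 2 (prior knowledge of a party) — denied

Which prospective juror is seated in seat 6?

Removed: #7, #8, #13, #14, #16, #19, #21, #24. (#1, #2 stay — for-cause denied.)
Filling seats in venire order through position 6: #1, #2, #3, #4, #5, #6.
So seat 6 is #6.

6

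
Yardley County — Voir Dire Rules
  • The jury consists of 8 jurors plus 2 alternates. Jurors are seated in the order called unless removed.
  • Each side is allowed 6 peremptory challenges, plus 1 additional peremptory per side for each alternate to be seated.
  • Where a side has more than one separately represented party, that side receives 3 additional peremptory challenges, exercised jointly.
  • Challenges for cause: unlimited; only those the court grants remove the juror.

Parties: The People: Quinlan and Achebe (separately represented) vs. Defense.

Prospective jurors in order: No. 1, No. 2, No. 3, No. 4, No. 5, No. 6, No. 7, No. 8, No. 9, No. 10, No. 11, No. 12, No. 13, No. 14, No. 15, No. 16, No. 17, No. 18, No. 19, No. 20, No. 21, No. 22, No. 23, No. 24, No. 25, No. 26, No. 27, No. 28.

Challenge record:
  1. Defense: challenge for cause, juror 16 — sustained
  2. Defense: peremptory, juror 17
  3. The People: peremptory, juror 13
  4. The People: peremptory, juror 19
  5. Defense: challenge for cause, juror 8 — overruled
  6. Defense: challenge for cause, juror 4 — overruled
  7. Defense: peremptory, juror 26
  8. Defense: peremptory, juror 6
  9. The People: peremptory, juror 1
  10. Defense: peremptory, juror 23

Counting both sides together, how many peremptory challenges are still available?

12

The People allotment: 6 base + 1 × 2 alternates + 3 multi-party = 11. Defense allotment: 6 base + 1 × 2 alternates = 8.
The People peremptories used: #13, #19, #1 — 3.
Defense peremptories used: #17, #26, #6, #23 — 4 (for-cause on #16, #8, #4 don't count).
Remaining: (11 − 3) + (8 − 4) = 12.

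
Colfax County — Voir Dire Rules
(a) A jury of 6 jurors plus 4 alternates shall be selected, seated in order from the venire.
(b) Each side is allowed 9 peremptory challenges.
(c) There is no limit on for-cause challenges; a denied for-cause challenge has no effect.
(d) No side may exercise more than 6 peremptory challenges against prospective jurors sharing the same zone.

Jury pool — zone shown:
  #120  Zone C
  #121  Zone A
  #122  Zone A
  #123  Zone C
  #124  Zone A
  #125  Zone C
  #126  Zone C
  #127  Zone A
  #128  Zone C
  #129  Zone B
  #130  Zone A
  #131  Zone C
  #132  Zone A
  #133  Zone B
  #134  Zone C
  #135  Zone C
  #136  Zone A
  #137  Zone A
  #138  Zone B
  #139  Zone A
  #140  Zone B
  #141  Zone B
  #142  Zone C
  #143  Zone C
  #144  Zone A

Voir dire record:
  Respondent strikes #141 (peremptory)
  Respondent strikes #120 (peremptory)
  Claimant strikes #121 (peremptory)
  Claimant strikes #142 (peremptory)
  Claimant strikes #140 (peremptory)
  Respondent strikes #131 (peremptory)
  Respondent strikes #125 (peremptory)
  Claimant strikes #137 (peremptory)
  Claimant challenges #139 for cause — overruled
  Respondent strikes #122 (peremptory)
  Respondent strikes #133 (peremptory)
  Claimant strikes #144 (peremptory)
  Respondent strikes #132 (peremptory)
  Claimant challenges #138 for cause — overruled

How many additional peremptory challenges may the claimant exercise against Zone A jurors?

Claimant peremptories so far: #121, #142, #140, #137, #144 — 5 of 9 used, 4 left overall.
Against Zone A: #121, #137, #144 — 3 used; per-zone cap 6 leaves 3.
Binding limit: min(4, 3) = 3.

3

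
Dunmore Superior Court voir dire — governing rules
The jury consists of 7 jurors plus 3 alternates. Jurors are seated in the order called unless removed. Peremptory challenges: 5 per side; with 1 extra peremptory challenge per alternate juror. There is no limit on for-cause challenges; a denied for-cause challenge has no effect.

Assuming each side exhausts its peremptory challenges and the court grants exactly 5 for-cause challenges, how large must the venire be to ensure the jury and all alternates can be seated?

Seats to fill: 7 + 3 alternates = 10.
Peremptories: 5 + 1×3 = 8 per side × 2 sides = 16.
For-cause removals: 5.
Minimum venire: 10 + 16 + 5 = 31.

31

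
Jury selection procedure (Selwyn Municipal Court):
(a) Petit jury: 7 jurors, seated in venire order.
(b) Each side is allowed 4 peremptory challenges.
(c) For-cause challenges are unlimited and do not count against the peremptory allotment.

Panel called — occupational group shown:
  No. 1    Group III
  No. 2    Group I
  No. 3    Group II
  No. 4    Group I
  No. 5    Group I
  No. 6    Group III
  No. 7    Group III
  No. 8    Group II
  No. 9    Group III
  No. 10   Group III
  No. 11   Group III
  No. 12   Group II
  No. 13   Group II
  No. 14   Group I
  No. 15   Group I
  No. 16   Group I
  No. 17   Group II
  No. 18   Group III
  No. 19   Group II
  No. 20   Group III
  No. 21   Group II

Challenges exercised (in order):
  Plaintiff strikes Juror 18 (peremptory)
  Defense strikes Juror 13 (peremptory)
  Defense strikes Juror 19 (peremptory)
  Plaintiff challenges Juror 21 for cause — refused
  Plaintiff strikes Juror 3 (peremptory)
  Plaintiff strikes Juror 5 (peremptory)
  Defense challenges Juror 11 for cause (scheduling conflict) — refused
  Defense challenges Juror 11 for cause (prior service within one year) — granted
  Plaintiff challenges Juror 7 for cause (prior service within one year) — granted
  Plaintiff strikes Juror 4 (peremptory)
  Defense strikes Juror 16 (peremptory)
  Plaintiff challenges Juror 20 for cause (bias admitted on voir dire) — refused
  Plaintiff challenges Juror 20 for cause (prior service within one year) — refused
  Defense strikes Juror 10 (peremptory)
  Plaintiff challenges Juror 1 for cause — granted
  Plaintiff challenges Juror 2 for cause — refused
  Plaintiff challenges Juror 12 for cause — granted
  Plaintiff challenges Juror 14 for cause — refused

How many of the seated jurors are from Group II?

2

Removed: #1, #3, #4, #5, #7, #10, #11, #12, #13, #16, #18, #19.
Seated jurors 1–7: #2, #6, #8, #9, #14, #15, #17.
Of those, in Group II: #8, #17 → 2.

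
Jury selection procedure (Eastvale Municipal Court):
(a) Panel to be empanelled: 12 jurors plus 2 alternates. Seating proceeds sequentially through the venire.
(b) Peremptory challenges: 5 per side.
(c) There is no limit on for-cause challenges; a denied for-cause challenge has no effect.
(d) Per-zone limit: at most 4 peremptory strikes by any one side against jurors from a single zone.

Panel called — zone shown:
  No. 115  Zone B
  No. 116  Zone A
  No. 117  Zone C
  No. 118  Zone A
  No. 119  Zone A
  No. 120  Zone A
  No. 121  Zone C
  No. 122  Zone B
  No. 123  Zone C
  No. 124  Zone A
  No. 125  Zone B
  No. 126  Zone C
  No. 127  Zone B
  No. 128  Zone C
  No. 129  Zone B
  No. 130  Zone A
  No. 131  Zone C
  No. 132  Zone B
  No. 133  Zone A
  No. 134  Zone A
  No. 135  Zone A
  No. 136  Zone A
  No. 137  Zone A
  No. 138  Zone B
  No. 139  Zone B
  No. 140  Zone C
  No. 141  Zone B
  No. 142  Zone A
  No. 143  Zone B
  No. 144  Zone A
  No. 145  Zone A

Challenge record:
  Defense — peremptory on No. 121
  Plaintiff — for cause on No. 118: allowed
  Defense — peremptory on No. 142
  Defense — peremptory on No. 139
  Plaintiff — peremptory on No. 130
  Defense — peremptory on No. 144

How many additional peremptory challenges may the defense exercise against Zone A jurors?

Defense peremptories so far: #121, #142, #139, #144 — 4 of 5 used, 1 left overall.
Against Zone A: #142, #144 — 2 used; per-zone cap 4 leaves 2.
Binding limit: min(1, 2) = 1.

1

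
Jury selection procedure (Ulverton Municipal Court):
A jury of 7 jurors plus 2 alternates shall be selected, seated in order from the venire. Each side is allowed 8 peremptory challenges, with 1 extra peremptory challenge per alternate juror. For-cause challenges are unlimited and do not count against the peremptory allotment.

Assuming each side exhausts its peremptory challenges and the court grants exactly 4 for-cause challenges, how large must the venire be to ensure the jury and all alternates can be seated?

Seats to fill: 7 + 2 alternates = 9.
Peremptories: 8 + 1×2 = 10 per side × 2 sides = 20.
For-cause removals: 4.
Minimum venire: 9 + 20 + 4 = 33.

33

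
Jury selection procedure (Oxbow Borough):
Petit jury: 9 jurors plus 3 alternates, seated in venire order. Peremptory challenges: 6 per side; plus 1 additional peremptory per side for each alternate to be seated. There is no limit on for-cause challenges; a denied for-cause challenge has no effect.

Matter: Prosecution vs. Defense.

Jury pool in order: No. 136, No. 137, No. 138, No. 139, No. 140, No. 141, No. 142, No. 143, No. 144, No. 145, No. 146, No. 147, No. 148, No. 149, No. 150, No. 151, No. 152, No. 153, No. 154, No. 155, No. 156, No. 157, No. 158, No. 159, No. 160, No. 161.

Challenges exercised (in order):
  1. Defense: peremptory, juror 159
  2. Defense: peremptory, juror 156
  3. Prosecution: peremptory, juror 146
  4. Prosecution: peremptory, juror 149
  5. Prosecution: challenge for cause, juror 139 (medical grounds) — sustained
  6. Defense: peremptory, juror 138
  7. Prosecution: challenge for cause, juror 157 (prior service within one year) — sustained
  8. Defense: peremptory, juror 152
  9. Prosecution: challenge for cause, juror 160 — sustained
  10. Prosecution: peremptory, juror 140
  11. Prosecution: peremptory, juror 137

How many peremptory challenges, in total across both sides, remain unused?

Prosecution allotment: 6 base + 1 × 3 alternates = 9. Defense allotment: 6 base + 1 × 3 alternates = 9.
Prosecution peremptories used: #146, #149, #140, #137 — 4 (for-cause on #139, #157, #160 don't count).
Defense peremptories used: #159, #156, #138, #152 — 4.
Remaining: (9 − 4) + (9 − 4) = 10.

10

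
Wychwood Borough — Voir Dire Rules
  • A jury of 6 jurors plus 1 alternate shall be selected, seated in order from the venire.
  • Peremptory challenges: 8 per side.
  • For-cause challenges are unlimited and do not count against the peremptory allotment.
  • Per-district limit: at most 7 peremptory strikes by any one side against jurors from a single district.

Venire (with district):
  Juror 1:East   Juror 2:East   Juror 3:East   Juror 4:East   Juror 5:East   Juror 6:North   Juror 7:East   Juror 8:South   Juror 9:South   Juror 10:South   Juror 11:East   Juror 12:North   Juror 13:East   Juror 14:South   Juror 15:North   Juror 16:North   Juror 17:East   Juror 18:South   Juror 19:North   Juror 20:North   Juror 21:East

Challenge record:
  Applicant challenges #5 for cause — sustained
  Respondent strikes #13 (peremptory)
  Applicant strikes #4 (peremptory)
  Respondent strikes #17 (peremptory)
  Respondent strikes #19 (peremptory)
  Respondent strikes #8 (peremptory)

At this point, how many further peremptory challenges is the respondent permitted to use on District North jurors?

4

Respondent peremptories so far: #13, #17, #19, #8 — 4 of 8 used, 4 left overall.
Against District North: #19 — 1 used; per-district cap 7 leaves 6.
Binding limit: min(4, 6) = 4.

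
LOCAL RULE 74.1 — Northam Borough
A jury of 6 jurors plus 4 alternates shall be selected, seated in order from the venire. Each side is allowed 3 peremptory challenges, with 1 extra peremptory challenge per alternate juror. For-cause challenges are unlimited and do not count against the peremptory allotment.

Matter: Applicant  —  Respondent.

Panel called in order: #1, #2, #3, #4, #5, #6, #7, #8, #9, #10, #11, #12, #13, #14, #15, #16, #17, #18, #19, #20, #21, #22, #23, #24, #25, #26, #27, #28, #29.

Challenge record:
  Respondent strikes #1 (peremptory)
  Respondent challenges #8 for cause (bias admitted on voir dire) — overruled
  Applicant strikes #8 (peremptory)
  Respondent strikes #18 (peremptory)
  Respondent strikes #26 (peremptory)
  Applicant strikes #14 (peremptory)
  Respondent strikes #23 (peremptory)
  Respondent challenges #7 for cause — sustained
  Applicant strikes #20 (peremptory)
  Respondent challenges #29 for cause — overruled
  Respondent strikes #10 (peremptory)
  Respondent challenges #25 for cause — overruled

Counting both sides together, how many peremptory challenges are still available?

Applicant allotment: 3 base + 1 × 4 alternates = 7. Respondent allotment: 3 base + 1 × 4 alternates = 7.
Applicant peremptories used: #8, #14, #20 — 3.
Respondent peremptories used: #1, #18, #26, #23, #10 — 5 (for-cause on #8, #7, #29, #25 don't count).
Remaining: (7 − 3) + (7 − 5) = 6.

6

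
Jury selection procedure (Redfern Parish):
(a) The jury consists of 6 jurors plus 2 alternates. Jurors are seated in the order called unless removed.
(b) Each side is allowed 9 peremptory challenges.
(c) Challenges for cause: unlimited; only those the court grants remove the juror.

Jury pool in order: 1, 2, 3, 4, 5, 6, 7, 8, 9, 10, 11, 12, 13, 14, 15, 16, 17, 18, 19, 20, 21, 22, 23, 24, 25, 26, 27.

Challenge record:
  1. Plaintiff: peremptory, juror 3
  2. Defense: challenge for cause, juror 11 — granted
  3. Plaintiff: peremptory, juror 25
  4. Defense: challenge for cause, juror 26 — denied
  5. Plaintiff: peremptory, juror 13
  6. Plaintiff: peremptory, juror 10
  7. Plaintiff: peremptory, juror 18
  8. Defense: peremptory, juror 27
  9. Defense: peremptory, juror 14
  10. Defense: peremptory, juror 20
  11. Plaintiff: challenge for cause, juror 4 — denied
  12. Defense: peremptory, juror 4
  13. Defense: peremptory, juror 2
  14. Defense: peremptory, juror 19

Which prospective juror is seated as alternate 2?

15

Removed: #2, #3, #4, #10, #11, #13, #14, #18, #19, #20, #25, #27. (#26 stays — for-cause denied.)
Seating in order: seats 1–6 → #1, #5, #6, #7, #8, #9; alternates → #12, #15.
So alternate 2 is #15.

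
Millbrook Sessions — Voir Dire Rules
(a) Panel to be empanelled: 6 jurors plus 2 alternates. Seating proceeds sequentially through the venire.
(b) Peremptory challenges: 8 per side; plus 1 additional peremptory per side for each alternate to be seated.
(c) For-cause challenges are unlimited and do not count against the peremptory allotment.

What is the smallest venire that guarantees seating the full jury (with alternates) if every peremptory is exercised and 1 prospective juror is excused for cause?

29

Seats to fill: 6 + 2 alternates = 8.
Peremptories: 8 + 1×2 = 10 per side × 2 sides = 20.
For-cause removals: 1.
Minimum venire: 8 + 20 + 1 = 29.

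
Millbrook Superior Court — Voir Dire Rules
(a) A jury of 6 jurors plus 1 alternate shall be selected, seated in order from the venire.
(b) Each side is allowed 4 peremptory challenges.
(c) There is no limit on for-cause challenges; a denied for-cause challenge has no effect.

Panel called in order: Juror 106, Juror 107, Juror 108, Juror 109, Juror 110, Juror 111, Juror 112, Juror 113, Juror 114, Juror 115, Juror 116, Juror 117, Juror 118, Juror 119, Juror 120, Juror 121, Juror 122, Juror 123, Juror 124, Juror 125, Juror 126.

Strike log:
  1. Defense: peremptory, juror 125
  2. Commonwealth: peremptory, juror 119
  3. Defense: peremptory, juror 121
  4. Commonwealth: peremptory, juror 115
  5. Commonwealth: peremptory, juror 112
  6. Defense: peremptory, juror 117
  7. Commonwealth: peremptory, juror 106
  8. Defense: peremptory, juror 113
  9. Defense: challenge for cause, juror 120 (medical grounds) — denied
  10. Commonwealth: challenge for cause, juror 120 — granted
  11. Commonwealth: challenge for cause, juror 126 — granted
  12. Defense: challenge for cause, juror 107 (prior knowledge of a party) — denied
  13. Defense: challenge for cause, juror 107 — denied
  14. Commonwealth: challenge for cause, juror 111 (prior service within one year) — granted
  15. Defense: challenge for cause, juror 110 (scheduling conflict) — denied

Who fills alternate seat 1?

Removed: #106, #111, #112, #113, #115, #117, #119, #120, #121, #125, #126. (#107, #110 stay — for-cause denied.)
Seating in order: seats 1–6 → #107, #108, #109, #110, #114, #116; alternates → #118.
So alternate 1 is #118.

118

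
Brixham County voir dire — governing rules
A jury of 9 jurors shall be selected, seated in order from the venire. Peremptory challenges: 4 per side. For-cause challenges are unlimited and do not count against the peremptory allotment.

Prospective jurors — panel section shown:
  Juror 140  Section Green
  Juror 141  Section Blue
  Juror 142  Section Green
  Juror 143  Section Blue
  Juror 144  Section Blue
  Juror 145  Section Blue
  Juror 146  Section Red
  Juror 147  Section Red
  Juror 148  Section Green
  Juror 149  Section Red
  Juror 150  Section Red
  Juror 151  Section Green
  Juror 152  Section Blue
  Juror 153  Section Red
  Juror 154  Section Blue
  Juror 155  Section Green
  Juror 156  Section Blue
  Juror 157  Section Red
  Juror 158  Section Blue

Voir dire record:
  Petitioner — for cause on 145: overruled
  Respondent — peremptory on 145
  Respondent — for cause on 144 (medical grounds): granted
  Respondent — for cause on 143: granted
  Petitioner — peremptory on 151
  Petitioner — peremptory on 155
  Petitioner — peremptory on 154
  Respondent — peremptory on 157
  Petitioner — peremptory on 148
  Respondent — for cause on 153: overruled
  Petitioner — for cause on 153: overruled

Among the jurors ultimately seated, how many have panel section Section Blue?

Removed: #143, #144, #145, #148, #151, #154, #155, #157.
Seated jurors 1–9: #140, #141, #142, #146, #147, #149, #150, #152, #153.
Of those, in Section Blue: #141, #152 → 2.

2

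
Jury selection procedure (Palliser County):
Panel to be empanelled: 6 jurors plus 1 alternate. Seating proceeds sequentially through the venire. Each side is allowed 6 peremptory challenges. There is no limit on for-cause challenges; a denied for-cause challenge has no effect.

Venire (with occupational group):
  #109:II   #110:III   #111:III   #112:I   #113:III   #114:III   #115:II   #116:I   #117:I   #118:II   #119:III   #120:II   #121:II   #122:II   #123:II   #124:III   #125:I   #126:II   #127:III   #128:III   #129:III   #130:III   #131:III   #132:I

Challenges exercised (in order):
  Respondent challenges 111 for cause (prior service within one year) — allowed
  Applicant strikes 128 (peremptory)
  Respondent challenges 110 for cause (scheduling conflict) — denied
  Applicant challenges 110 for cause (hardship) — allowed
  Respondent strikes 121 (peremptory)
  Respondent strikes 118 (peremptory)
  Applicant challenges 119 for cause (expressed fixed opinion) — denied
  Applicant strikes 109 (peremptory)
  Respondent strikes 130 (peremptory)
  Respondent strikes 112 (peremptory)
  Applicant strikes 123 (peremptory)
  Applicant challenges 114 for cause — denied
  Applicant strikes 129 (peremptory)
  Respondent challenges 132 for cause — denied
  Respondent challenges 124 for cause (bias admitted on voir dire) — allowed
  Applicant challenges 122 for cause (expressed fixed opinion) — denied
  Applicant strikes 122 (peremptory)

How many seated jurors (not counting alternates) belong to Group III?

Removed: #109, #110, #111, #112, #118, #121, #122, #123, #124, #128, #129, #130.
Seated jurors 1–6: #113, #114, #115, #116, #117, #119 (alternates #120 not counted).
Of those, in Group III: #113, #114, #119 → 3.

3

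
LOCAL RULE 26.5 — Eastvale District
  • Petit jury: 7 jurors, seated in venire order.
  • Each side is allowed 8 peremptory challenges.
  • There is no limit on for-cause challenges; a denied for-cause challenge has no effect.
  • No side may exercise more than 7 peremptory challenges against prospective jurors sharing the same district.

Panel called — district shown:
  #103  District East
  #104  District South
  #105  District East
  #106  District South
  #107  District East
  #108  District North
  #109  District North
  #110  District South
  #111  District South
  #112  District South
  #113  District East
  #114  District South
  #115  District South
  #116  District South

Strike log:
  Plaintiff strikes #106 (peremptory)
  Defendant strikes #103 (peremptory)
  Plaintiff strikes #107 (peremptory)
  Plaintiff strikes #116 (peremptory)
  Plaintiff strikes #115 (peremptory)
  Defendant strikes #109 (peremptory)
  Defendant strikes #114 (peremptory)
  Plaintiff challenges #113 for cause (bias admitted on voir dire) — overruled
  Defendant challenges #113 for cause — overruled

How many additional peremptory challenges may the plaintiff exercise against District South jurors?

4

Plaintiff peremptories so far: #106, #107, #116, #115 — 4 of 8 used, 4 left overall.
Against District South: #106, #116, #115 — 3 used; per-district cap 7 leaves 4.
Binding limit: min(4, 4) = 4.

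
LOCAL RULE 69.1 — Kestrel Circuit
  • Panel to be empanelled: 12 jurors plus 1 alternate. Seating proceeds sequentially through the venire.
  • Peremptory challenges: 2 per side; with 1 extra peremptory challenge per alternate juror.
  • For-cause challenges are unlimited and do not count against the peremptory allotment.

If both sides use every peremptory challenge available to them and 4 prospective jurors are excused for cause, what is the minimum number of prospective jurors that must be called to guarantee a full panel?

23

Seats to fill: 12 + 1 alternates = 13.
Peremptories: 2 + 1×1 = 3 per side × 2 sides = 6.
For-cause removals: 4.
Minimum venire: 13 + 6 + 4 = 23.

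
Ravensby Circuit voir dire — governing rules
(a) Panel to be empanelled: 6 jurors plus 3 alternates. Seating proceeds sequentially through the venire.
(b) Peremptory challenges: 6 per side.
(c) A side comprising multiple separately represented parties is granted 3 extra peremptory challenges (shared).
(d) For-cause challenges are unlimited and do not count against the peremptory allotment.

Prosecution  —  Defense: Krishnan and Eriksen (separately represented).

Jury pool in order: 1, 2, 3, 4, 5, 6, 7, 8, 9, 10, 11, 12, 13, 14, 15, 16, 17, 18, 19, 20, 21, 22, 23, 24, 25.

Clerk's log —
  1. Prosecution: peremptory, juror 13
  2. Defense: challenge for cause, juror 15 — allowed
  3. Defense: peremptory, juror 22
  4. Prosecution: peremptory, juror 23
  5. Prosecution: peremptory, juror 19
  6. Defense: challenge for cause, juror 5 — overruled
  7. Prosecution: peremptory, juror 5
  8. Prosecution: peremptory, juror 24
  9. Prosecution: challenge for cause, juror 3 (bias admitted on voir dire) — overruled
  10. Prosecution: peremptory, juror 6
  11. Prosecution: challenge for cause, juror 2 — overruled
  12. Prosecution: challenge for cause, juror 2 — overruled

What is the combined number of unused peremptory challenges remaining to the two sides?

8

Prosecution allotment: 6. Defense allotment: 6 base + 3 multi-party = 9.
Prosecution peremptories used: #13, #23, #19, #5, #24, #6 — 6 (for-cause on #3, #2, #2 don't count).
Defense peremptories used: #22 — 1 (for-cause on #15, #5 don't count).
Remaining: (6 − 6) + (9 − 1) = 8.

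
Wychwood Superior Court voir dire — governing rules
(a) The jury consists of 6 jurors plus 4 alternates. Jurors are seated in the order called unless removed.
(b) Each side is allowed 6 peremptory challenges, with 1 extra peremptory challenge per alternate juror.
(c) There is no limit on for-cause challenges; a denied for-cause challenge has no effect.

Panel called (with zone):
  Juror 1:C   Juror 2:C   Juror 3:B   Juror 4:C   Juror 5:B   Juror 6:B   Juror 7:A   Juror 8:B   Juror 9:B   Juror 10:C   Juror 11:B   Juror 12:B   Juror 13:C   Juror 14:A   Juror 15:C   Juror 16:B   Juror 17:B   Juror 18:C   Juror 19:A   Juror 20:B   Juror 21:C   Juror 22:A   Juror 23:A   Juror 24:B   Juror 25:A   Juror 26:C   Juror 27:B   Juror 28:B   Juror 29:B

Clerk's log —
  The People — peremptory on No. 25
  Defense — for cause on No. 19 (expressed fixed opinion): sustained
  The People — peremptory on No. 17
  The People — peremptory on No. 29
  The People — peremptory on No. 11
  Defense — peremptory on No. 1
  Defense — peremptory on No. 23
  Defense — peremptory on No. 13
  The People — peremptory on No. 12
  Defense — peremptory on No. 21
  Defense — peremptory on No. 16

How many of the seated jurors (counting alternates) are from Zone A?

Removed: #1, #11, #12, #13, #16, #17, #19, #21, #23, #25, #29.
Seated (10 incl. alternates): #2, #3, #4, #5, #6, #7, #8, #9, #10, #14.
Of those, in Zone A: #7, #14 → 2.

2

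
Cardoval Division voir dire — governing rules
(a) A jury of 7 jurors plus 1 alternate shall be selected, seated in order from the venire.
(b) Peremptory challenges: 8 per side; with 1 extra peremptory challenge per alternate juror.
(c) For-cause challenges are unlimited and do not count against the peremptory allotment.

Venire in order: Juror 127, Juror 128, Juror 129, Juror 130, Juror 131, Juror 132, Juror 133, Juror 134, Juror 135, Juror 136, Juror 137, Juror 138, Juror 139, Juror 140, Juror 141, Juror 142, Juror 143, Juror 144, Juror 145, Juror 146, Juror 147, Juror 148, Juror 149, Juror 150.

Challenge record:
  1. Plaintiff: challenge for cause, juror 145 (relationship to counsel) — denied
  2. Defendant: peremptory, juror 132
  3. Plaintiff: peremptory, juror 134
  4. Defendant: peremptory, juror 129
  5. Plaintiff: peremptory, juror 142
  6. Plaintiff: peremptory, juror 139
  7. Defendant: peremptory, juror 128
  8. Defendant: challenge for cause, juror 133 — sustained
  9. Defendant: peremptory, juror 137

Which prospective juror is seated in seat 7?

Removed: #128, #129, #132, #133, #134, #137, #139, #142. (#145 stays — for-cause denied.)
Seating in order: seats 1–7 → #127, #130, #131, #135, #136, #138, #140; alternates → #141.
So seat 7 is #140.

140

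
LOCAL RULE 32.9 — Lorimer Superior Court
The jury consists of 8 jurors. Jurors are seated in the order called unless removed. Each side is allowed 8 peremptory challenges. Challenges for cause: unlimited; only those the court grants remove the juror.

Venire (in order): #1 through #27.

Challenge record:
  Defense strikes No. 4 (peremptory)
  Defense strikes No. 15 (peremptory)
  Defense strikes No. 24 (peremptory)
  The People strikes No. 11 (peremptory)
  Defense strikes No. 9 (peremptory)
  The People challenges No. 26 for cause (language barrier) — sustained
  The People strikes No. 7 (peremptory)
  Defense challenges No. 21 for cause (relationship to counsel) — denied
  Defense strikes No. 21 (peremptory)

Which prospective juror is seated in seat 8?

Removed: #4, #7, #9, #11, #15, #21, #24, #26.
Seating in order: seats 1–8 → #1, #2, #3, #5, #6, #8, #10, #12.
So seat 8 is #12.

12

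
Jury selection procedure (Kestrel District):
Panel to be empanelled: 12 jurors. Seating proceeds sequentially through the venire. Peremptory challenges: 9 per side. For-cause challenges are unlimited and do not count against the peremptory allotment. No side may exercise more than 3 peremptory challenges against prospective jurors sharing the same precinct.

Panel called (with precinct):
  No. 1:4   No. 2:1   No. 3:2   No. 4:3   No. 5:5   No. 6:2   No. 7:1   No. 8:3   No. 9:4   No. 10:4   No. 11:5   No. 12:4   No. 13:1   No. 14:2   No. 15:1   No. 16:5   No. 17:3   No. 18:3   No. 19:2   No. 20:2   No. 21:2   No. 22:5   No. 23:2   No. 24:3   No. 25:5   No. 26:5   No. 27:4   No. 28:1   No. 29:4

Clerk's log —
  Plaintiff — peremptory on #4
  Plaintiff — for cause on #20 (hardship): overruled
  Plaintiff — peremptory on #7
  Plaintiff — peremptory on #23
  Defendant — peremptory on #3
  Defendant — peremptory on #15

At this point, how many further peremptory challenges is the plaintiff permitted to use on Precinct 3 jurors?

Plaintiff peremptories so far: #4, #7, #23 — 3 of 9 used, 6 left overall.
Against Precinct 3: #4 — 1 used; per-precinct cap 3 leaves 2.
Binding limit: min(6, 2) = 2.

2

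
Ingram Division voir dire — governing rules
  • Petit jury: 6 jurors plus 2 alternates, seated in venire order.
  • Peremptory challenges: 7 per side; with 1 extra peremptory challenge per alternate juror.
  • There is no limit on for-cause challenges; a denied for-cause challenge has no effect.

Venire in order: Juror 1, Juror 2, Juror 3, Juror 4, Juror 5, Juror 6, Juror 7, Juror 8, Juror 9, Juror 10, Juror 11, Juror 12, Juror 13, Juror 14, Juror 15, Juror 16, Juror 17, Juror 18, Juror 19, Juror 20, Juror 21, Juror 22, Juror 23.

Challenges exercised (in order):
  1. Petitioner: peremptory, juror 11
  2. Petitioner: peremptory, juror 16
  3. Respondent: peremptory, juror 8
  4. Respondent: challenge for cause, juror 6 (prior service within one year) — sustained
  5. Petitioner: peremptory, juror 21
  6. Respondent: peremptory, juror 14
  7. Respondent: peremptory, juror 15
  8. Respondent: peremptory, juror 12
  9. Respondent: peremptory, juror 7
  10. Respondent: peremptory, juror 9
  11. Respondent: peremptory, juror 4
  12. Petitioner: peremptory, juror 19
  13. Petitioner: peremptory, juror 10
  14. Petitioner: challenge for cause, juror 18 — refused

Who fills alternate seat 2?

20

Removed: #4, #6, #7, #8, #9, #10, #11, #12, #14, #15, #16, #19, #21. (#18 stays — for-cause denied.)
Seating in order: seats 1–6 → #1, #2, #3, #5, #13, #17; alternates → #18, #20.
So alternate 2 is #20.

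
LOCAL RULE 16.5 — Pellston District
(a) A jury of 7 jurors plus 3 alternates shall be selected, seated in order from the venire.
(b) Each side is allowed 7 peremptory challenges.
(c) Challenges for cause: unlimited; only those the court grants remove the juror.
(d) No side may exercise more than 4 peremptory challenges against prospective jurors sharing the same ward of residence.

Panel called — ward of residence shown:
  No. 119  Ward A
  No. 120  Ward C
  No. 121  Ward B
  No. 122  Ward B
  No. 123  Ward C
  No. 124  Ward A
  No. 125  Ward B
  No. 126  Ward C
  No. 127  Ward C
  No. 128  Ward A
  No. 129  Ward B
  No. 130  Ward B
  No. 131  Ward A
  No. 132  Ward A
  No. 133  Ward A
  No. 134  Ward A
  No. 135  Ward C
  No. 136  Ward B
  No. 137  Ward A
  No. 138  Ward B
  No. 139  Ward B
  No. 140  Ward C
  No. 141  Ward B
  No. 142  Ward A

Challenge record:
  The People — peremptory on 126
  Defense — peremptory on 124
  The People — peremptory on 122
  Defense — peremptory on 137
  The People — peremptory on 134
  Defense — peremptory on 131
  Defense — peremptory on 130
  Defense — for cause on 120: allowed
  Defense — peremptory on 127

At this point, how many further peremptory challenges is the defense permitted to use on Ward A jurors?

1

Defense peremptories so far: #124, #137, #131, #130, #127 — 5 of 7 used, 2 left overall.
Against Ward A: #124, #137, #131 — 3 used; per-ward cap 4 leaves 1.
Binding limit: min(2, 1) = 1.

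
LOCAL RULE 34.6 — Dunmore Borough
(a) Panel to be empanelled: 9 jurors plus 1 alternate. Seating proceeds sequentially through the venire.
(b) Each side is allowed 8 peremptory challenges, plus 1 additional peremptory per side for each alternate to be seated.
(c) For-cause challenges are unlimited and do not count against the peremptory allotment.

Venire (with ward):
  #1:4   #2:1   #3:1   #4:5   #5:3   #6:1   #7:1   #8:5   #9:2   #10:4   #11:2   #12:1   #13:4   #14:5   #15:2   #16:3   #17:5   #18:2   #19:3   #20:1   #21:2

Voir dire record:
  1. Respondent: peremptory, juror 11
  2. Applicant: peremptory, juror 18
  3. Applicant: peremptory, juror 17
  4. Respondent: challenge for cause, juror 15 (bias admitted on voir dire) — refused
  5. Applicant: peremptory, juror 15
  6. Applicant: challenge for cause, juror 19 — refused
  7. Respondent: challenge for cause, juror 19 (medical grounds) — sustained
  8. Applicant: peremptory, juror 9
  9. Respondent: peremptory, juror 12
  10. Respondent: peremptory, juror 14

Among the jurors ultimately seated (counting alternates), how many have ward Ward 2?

0

Removed: #9, #11, #12, #14, #15, #17, #18, #19.
Seated (10 incl. alternates): #1, #2, #3, #4, #5, #6, #7, #8, #10, #13.
None of those are in Ward 2 → 0.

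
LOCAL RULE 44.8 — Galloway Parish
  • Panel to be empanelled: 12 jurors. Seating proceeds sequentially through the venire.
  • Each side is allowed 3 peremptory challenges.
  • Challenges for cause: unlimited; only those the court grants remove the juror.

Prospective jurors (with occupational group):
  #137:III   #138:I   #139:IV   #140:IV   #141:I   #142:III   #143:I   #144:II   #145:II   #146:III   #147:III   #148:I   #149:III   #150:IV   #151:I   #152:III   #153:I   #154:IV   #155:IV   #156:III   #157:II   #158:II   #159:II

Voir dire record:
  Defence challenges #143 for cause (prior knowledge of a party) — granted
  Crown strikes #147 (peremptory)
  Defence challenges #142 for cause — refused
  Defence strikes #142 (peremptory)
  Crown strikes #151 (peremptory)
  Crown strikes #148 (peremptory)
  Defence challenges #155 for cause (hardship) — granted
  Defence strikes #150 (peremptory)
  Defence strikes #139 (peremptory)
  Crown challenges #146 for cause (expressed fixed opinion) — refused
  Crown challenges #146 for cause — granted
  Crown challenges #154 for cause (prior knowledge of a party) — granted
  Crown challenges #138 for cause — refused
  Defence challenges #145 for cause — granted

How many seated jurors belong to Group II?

Removed: #139, #142, #143, #145, #146, #147, #148, #150, #151, #154, #155.
Seated jurors 1–12: #137, #138, #140, #141, #144, #149, #152, #153, #156, #157, #158, #159.
Of those, in Group II: #144, #157, #158, #159 → 4.

4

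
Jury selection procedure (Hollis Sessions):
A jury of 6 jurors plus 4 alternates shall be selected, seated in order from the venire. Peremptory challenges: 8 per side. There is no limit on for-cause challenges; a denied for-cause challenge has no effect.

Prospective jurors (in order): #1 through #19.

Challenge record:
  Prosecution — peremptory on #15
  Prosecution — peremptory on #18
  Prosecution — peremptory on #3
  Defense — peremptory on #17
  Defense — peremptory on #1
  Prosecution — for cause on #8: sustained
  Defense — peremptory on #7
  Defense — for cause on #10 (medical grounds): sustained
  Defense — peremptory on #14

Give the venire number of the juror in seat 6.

Removed: #1, #3, #7, #8, #10, #14, #15, #17, #18.
Seating in order: seats 1–6 → #2, #4, #5, #6, #9, #11; alternates → #12, #13, #16, #19.
So seat 6 is #11.

11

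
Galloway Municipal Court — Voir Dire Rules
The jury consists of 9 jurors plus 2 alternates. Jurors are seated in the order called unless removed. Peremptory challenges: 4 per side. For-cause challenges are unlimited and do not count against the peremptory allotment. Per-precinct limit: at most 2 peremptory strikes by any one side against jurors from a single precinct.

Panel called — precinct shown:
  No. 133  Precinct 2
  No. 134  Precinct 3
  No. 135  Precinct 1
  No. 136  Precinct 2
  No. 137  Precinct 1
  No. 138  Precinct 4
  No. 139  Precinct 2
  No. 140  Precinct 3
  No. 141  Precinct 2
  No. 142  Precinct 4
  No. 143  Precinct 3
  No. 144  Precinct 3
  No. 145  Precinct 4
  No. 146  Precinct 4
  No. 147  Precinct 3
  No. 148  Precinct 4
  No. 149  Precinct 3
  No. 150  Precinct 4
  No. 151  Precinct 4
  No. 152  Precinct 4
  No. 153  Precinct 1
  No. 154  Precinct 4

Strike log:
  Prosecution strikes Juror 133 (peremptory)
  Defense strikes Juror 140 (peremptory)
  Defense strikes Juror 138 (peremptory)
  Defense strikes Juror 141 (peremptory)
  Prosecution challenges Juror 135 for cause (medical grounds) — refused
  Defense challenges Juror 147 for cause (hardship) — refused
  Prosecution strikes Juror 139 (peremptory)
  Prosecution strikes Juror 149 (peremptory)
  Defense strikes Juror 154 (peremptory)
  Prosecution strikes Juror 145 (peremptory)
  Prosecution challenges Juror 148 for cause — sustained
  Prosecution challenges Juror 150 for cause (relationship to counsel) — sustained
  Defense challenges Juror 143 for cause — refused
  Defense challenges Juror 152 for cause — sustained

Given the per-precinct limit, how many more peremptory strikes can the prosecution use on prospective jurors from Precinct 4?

0

Prosecution peremptories so far: #133, #139, #149, #145 — 4 of 4 used, 0 left overall.
Against Precinct 4: #145 — 1 used; per-precinct cap 2 leaves 1.
Binding limit: min(0, 1) = 0.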